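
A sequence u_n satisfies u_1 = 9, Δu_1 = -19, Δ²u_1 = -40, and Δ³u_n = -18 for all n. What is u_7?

Build the table forward from the leading diagonal:
Third differences: -18  -18  -18  -18  -18  -18  -18
Second differences: -40  -58  -76  -94  -112  -130  -148
First differences: -19  -59  -117  -193  -287  -399  -529
u: 9  -10  -69  -186  -379  -666  -1065

-1065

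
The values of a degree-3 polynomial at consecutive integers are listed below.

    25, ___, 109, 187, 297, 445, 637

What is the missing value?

Using the last 5 terms:
First differences: 78  110  148  192
Second differences: 32  38  44
Third differences: 6  6
Constant third difference = 6.
Extend backward: 32 − 6 = 26;  78 − 26 = 52;  109 − 52 = 57

57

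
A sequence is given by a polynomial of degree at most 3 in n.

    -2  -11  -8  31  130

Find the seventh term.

D1: -9  3  39  99
D2: 12  36  60
D3: 24  24
Constant third difference = 24, so extend:
60 + 24 = 84;  99 + 84 = 183;  130 + 183 = 313
84 + 24 = 108;  183 + 108 = 291;  313 + 291 = 604

604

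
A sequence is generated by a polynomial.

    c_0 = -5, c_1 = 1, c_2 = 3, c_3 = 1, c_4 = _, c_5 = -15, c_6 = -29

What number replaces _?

Using the first 4 terms:
6, 2, -2
-4, -4
Constant second difference = -4.
Extend forward: -2 − 4 = -6;  1 − 6 = -5

-5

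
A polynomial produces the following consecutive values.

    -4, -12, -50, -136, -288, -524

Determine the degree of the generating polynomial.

First differences: -8, -38, -86, -152, -236
Second differences: -30, -48, -66, -84
Third differences: -18, -18, -18
The third differences are constant, so the polynomial has degree 3.

3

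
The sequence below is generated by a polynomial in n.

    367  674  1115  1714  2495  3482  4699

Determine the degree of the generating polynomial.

3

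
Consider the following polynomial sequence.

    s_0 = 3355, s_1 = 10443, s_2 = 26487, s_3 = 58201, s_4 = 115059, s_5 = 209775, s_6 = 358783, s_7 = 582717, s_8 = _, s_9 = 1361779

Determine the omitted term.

906891

Using the first 8 terms:
7088, 16044, 31714, 56858, 94716, 149008, 223934
8956, 15670, 25144, 37858, 54292, 74926
6714, 9474, 12714, 16434, 20634
2760, 3240, 3720, 4200
480, 480, 480
Constant fifth difference = 480.
Extend forward: 4200 + 480 = 4680;  20634 + 4680 = 25314;  74926 + 25314 = 100240;  223934 + 100240 = 324174;  582717 + 324174 = 906891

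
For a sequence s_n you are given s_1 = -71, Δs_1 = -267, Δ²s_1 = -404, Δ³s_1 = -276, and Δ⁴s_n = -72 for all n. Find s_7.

-14333

Build the table forward from the leading diagonal:
D4: -72  -72  -72  -72  -72  -72  -72
D3: -276  -348  -420  -492  -564  -636  -708
D2: -404  -680  -1028  -1448  -1940  -2504  -3140
D1: -267  -671  -1351  -2379  -3827  -5767  -8271
s: -71  -338  -1009  -2360  -4739  -8566  -14333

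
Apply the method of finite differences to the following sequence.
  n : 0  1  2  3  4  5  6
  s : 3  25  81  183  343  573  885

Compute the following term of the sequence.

First differences: 22, 56, 102, 160, 230, 312
Second differences: 34, 46, 58, 70, 82
Third differences: 12, 12, 12, 12
Third differences constant at 12.
82 + 12 = 94;  312 + 94 = 406;  885 + 406 = 1291

1291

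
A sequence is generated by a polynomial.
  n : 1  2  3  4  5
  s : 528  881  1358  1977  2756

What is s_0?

First differences: 353, 477, 619, 779
Second differences: 124, 142, 160
Third differences: 18, 18
The third differences are constant at 18.
Work back: 124 − 18 = 106;  353 − 106 = 247;  528 − 247 = 281

281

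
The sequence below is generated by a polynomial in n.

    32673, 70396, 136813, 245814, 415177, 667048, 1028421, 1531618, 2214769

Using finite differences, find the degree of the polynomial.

D1: 37723, 66417, 109001, 169363, 251871, 361373, 503197, 683151
D2: 28694, 42584, 60362, 82508, 109502, 141824, 179954
D3: 13890, 17778, 22146, 26994, 32322, 38130
D4: 3888, 4368, 4848, 5328, 5808
D5: 480, 480, 480, 480
The fifth differences are constant, so the polynomial has degree 5.

5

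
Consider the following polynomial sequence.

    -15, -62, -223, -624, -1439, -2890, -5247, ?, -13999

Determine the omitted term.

Using the first 7 terms:
-47  -161  -401  -815  -1451  -2357
-114  -240  -414  -636  -906
-126  -174  -222  -270
-48  -48  -48
Constant fourth difference = -48.
Extend forward: -270 − 48 = -318;  -906 − 318 = -1224;  -2357 − 1224 = -3581;  -5247 − 3581 = -8828

-8828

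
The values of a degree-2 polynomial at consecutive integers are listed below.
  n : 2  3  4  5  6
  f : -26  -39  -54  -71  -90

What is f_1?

-15

D1: -13, -15, -17, -19
D2: -2, -2, -2
The second differences are constant at -2.
Work back: -13 + 2 = -11;  -26 + 11 = -15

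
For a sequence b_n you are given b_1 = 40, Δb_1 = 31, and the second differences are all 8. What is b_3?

Build the table forward from the leading diagonal:
Δ²: 8  8  8
Δ: 31  39  47
b: 40  71  110

110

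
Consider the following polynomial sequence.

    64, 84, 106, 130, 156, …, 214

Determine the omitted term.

184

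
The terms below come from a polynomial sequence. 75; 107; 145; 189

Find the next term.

D1: 32, 38, 44
D2: 6, 6
The second differences are constant (6).
44 + 6 = 50;  189 + 50 = 239

239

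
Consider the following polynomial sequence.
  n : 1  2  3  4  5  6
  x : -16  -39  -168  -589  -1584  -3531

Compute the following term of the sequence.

-23  -129  -421  -995  -1947
-106  -292  -574  -952
-186  -282  -378
-96  -96
The fourth differences are constant (-96).
-378 − 96 = -474;  -952 − 474 = -1426;  -1947 − 1426 = -3373;  -3531 − 3373 = -6904

-6904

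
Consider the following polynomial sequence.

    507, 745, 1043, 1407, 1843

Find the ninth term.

4427

D1: 238, 298, 364, 436
D2: 60, 66, 72
D3: 6, 6
The third differences are constant (6).
72 + 6 = 78;  436 + 78 = 514;  1843 + 514 = 2357
78 + 6 = 84;  514 + 84 = 598;  2357 + 598 = 2955
84 + 6 = 90;  598 + 90 = 688;  2955 + 688 = 3643
90 + 6 = 96;  688 + 96 = 784;  3643 + 784 = 4427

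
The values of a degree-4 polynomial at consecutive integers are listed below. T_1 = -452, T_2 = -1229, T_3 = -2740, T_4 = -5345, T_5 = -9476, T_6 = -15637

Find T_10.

-777 , -1511 , -2605 , -4131 , -6161
-734 , -1094 , -1526 , -2030
-360 , -432 , -504
-72 , -72
The fourth differences are constant (-72).
-504 − 72 = -576;  -2030 − 576 = -2606;  -6161 − 2606 = -8767;  -15637 − 8767 = -24404
-576 − 72 = -648;  -2606 − 648 = -3254;  -8767 − 3254 = -12021;  -24404 − 12021 = -36425
-648 − 72 = -720;  -3254 − 720 = -3974;  -12021 − 3974 = -15995;  -36425 − 15995 = -52420
-720 − 72 = -792;  -3974 − 792 = -4766;  -15995 − 4766 = -20761;  -52420 − 20761 = -73181

-73181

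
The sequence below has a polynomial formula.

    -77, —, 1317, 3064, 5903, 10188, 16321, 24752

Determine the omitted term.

Using the last 6 terms:
First differences: 1747, 2839, 4285, 6133, 8431
Second differences: 1092, 1446, 1848, 2298
Third differences: 354, 402, 450
Fourth differences: 48, 48
Constant fourth difference = 48.
Extend backward: 354 − 48 = 306;  1092 − 306 = 786;  1747 − 786 = 961;  1317 − 961 = 356

356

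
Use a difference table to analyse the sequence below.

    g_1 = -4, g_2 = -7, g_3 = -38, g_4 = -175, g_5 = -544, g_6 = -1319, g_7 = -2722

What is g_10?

-13639

D1: -3, -31, -137, -369, -775, -1403
D2: -28, -106, -232, -406, -628
D3: -78, -126, -174, -222
D4: -48, -48, -48
The fourth differences are constant (-48).
-222 − 48 = -270;  -628 − 270 = -898;  -1403 − 898 = -2301;  -2722 − 2301 = -5023
-270 − 48 = -318;  -898 − 318 = -1216;  -2301 − 1216 = -3517;  -5023 − 3517 = -8540
-318 − 48 = -366;  -1216 − 366 = -1582;  -3517 − 1582 = -5099;  -8540 − 5099 = -13639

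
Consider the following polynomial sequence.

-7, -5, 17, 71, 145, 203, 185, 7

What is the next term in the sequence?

-439

First differences: 2, 22, 54, 74, 58, -18, -178
Second differences: 20, 32, 20, -16, -76, -160
Third differences: 12, -12, -36, -60, -84
Fourth differences: -24, -24, -24, -24
Constant fourth difference = -24, so extend:
-84 − 24 = -108;  -160 − 108 = -268;  -178 − 268 = -446;  7 − 446 = -439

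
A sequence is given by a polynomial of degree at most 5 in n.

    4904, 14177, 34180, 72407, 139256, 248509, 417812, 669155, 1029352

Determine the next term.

1530521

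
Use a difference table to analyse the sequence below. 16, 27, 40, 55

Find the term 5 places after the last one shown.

160

D1: 11, 13, 15
D2: 2, 2
Second differences constant at 2.
15 + 2 = 17;  55 + 17 = 72
17 + 2 = 19;  72 + 19 = 91
19 + 2 = 21;  91 + 21 = 112
21 + 2 = 23;  112 + 23 = 135
23 + 2 = 25;  135 + 25 = 160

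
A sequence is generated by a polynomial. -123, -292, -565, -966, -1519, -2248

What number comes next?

-3177

D1: -169  -273  -401  -553  -729
D2: -104  -128  -152  -176
D3: -24  -24  -24
Constant third difference = -24, so extend:
-176 − 24 = -200;  -729 − 200 = -929;  -2248 − 929 = -3177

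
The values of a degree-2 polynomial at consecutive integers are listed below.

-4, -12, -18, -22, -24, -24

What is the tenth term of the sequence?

-4

Δ: -8  -6  -4  -2  0
Δ²: 2  2  2  2
Second differences constant at 2.
0 + 2 = 2;  -24 + 2 = -22
2 + 2 = 4;  -22 + 4 = -18
4 + 2 = 6;  -18 + 6 = -12
6 + 2 = 8;  -12 + 8 = -4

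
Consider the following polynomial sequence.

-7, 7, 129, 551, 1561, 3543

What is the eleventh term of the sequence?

48193

14  122  422  1010  1982
108  300  588  972
192  288  384
96  96
Constant fourth difference = 96, so extend:
384 + 96 = 480;  972 + 480 = 1452;  1982 + 1452 = 3434;  3543 + 3434 = 6977
480 + 96 = 576;  1452 + 576 = 2028;  3434 + 2028 = 5462;  6977 + 5462 = 12439
576 + 96 = 672;  2028 + 672 = 2700;  5462 + 2700 = 8162;  12439 + 8162 = 20601
672 + 96 = 768;  2700 + 768 = 3468;  8162 + 3468 = 11630;  20601 + 11630 = 32231
768 + 96 = 864;  3468 + 864 = 4332;  11630 + 4332 = 15962;  32231 + 15962 = 48193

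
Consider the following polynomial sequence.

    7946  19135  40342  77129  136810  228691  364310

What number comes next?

First differences: 11189, 21207, 36787, 59681, 91881, 135619
Second differences: 10018, 15580, 22894, 32200, 43738
Third differences: 5562, 7314, 9306, 11538
Fourth differences: 1752, 1992, 2232
Fifth differences: 240, 240
Constant fifth difference = 240, so extend:
2232 + 240 = 2472;  11538 + 2472 = 14010;  43738 + 14010 = 57748;  135619 + 57748 = 193367;  364310 + 193367 = 557677

557677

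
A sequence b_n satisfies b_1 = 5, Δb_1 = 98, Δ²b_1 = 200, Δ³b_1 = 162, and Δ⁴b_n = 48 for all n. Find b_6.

Build the table forward from the leading diagonal:
Δ⁴: 48  48  48  48  48  48
Δ³: 162  210  258  306  354  402
Δ²: 200  362  572  830  1136  1490
Δ: 98  298  660  1232  2062  3198
b: 5  103  401  1061  2293  4355

4355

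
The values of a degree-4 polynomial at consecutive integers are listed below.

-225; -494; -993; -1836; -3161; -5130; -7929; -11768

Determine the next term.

First differences: -269, -499, -843, -1325, -1969, -2799, -3839
Second differences: -230, -344, -482, -644, -830, -1040
Third differences: -114, -138, -162, -186, -210
Fourth differences: -24, -24, -24, -24
The fourth differences are constant (-24).
-210 − 24 = -234;  -1040 − 234 = -1274;  -3839 − 1274 = -5113;  -11768 − 5113 = -16881

-16881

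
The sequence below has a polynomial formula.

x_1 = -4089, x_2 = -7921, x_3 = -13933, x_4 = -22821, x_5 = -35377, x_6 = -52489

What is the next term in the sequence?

-75141

Δ: -3832 , -6012 , -8888 , -12556 , -17112
Δ²: -2180 , -2876 , -3668 , -4556
Δ³: -696 , -792 , -888
Δ⁴: -96 , -96
The fourth differences are constant (-96).
-888 − 96 = -984;  -4556 − 984 = -5540;  -17112 − 5540 = -22652;  -52489 − 22652 = -75141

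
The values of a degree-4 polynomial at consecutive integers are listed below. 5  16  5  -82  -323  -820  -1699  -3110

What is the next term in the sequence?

-5227

First differences: 11, -11, -87, -241, -497, -879, -1411
Second differences: -22, -76, -154, -256, -382, -532
Third differences: -54, -78, -102, -126, -150
Fourth differences: -24, -24, -24, -24
Fourth differences constant at -24.
-150 − 24 = -174;  -532 − 174 = -706;  -1411 − 706 = -2117;  -3110 − 2117 = -5227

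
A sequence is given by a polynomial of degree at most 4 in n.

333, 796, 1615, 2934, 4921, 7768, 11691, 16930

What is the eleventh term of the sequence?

43303

D1: 463  819  1319  1987  2847  3923  5239
D2: 356  500  668  860  1076  1316
D3: 144  168  192  216  240
D4: 24  24  24  24
Constant fourth difference = 24, so extend:
240 + 24 = 264;  1316 + 264 = 1580;  5239 + 1580 = 6819;  16930 + 6819 = 23749
264 + 24 = 288;  1580 + 288 = 1868;  6819 + 1868 = 8687;  23749 + 8687 = 32436
288 + 24 = 312;  1868 + 312 = 2180;  8687 + 2180 = 10867;  32436 + 10867 = 43303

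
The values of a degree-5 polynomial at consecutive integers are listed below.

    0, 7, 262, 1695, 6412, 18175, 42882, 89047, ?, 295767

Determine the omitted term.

168280

Using the first 8 terms:
First differences: 7  255  1433  4717  11763  24707  46165
Second differences: 248  1178  3284  7046  12944  21458
Third differences: 930  2106  3762  5898  8514
Fourth differences: 1176  1656  2136  2616
Fifth differences: 480  480  480
Constant fifth difference = 480.
Extend forward: 2616 + 480 = 3096;  8514 + 3096 = 11610;  21458 + 11610 = 33068;  46165 + 33068 = 79233;  89047 + 79233 = 168280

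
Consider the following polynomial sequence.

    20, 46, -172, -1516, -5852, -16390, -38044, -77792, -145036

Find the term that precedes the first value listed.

8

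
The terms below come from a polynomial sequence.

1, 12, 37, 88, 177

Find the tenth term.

D1: 11, 25, 51, 89
D2: 14, 26, 38
D3: 12, 12
Third differences constant at 12.
38 + 12 = 50;  89 + 50 = 139;  177 + 139 = 316
50 + 12 = 62;  139 + 62 = 201;  316 + 201 = 517
62 + 12 = 74;  201 + 74 = 275;  517 + 275 = 792
74 + 12 = 86;  275 + 86 = 361;  792 + 361 = 1153
86 + 12 = 98;  361 + 98 = 459;  1153 + 459 = 1612

1612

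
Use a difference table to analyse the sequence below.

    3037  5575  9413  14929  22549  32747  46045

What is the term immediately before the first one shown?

1469

Δ: 2538  3838  5516  7620  10198  13298
Δ²: 1300  1678  2104  2578  3100
Δ³: 378  426  474  522
Δ⁴: 48  48  48
The fourth differences are constant at 48.
Work back: 378 − 48 = 330;  1300 − 330 = 970;  2538 − 970 = 1568;  3037 − 1568 = 1469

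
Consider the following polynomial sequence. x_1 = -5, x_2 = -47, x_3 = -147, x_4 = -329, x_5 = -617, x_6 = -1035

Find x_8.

-2357

D1: -42 , -100 , -182 , -288 , -418
D2: -58 , -82 , -106 , -130
D3: -24 , -24 , -24
Constant third difference = -24, so extend:
-130 − 24 = -154;  -418 − 154 = -572;  -1035 − 572 = -1607
-154 − 24 = -178;  -572 − 178 = -750;  -1607 − 750 = -2357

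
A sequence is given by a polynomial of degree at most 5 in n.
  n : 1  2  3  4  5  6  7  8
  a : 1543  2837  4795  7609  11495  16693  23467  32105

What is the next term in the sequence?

1294  1958  2814  3886  5198  6774  8638
664  856  1072  1312  1576  1864
192  216  240  264  288
24  24  24  24
Fourth differences constant at 24.
288 + 24 = 312;  1864 + 312 = 2176;  8638 + 2176 = 10814;  32105 + 10814 = 42919

42919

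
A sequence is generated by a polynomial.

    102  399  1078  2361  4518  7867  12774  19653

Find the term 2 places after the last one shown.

41223

D1: 297  679  1283  2157  3349  4907  6879
D2: 382  604  874  1192  1558  1972
D3: 222  270  318  366  414
D4: 48  48  48  48
The fourth differences are constant (48).
414 + 48 = 462;  1972 + 462 = 2434;  6879 + 2434 = 9313;  19653 + 9313 = 28966
462 + 48 = 510;  2434 + 510 = 2944;  9313 + 2944 = 12257;  28966 + 12257 = 41223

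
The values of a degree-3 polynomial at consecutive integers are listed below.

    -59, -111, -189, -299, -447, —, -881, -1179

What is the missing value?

-639

Using the first 5 terms:
D1: -52  -78  -110  -148
D2: -26  -32  -38
D3: -6  -6
Constant third difference = -6.
Extend forward: -38 − 6 = -44;  -148 − 44 = -192;  -447 − 192 = -639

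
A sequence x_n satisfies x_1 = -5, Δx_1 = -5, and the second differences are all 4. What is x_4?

-8

Build the table forward from the leading diagonal:
Δ²: 4  4  4  4
Δ: -5  -1  3  7
x: -5  -10  -11  -8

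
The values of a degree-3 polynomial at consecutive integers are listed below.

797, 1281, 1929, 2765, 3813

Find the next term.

5097

484 , 648 , 836 , 1048
164 , 188 , 212
24 , 24
Constant third difference = 24, so extend:
212 + 24 = 236;  1048 + 236 = 1284;  3813 + 1284 = 5097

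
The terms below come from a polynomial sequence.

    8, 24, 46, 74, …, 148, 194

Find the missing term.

108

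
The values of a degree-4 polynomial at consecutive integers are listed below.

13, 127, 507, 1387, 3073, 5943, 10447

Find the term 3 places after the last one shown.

39343

D1: 114 , 380 , 880 , 1686 , 2870 , 4504
D2: 266 , 500 , 806 , 1184 , 1634
D3: 234 , 306 , 378 , 450
D4: 72 , 72 , 72
The fourth differences are constant (72).
450 + 72 = 522;  1634 + 522 = 2156;  4504 + 2156 = 6660;  10447 + 6660 = 17107
522 + 72 = 594;  2156 + 594 = 2750;  6660 + 2750 = 9410;  17107 + 9410 = 26517
594 + 72 = 666;  2750 + 666 = 3416;  9410 + 3416 = 12826;  26517 + 12826 = 39343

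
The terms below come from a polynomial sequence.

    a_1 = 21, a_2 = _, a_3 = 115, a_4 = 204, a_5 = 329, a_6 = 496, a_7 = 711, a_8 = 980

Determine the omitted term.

56

Using the last 6 terms:
D1: 89, 125, 167, 215, 269
D2: 36, 42, 48, 54
D3: 6, 6, 6
Constant third difference = 6.
Extend backward: 36 − 6 = 30;  89 − 30 = 59;  115 − 59 = 56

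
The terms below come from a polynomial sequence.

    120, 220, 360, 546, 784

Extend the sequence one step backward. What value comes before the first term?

54

100, 140, 186, 238
40, 46, 52
6, 6
The third differences are constant at 6.
Work back: 40 − 6 = 34;  100 − 34 = 66;  120 − 66 = 54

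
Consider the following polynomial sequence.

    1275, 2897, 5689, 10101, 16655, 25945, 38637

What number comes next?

1622  2792  4412  6554  9290  12692
1170  1620  2142  2736  3402
450  522  594  666
72  72  72
Fourth differences constant at 72.
666 + 72 = 738;  3402 + 738 = 4140;  12692 + 4140 = 16832;  38637 + 16832 = 55469

55469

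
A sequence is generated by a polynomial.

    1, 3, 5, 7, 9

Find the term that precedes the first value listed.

D1: 2  2  2  2
The first differences are constant at 2.
Work back: 1 − 2 = -1

-1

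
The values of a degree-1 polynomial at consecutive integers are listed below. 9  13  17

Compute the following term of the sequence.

Δ: 4, 4
First differences constant at 4.
17 + 4 = 21

21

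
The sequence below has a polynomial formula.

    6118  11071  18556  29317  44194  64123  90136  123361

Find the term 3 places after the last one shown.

First differences: 4953, 7485, 10761, 14877, 19929, 26013, 33225
Second differences: 2532, 3276, 4116, 5052, 6084, 7212
Third differences: 744, 840, 936, 1032, 1128
Fourth differences: 96, 96, 96, 96
Fourth differences constant at 96.
1128 + 96 = 1224;  7212 + 1224 = 8436;  33225 + 8436 = 41661;  123361 + 41661 = 165022
1224 + 96 = 1320;  8436 + 1320 = 9756;  41661 + 9756 = 51417;  165022 + 51417 = 216439
1320 + 96 = 1416;  9756 + 1416 = 11172;  51417 + 11172 = 62589;  216439 + 62589 = 279028

279028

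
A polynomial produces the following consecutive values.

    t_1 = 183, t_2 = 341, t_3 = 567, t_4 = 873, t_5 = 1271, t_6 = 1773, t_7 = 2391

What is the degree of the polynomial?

3

First differences: 158, 226, 306, 398, 502, 618
Second differences: 68, 80, 92, 104, 116
Third differences: 12, 12, 12, 12
The third differences are constant, so the polynomial has degree 3.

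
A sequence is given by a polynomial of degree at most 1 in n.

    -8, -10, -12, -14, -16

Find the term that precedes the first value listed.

-6

Δ: -2  -2  -2  -2
The first differences are constant at -2.
Work back: -8 + 2 = -6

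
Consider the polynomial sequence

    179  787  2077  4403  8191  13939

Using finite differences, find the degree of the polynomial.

4

D1: 608, 1290, 2326, 3788, 5748
D2: 682, 1036, 1462, 1960
D3: 354, 426, 498
D4: 72, 72
The fourth differences are constant, so the polynomial has degree 4.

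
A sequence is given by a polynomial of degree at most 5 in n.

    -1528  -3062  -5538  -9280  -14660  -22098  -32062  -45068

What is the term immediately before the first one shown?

-660

D1: -1534, -2476, -3742, -5380, -7438, -9964, -13006
D2: -942, -1266, -1638, -2058, -2526, -3042
D3: -324, -372, -420, -468, -516
D4: -48, -48, -48, -48
The fourth differences are constant at -48.
Work back: -324 + 48 = -276;  -942 + 276 = -666;  -1534 + 666 = -868;  -1528 + 868 = -660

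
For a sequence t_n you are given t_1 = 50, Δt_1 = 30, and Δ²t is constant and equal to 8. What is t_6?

Build the table forward from the leading diagonal:
D2: 8, 8, 8, 8, 8, 8
D1: 30, 38, 46, 54, 62, 70
t: 50, 80, 118, 164, 218, 280

280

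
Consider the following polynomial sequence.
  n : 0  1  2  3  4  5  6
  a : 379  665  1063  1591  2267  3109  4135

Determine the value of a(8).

6811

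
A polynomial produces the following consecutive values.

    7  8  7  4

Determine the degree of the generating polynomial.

2

Δ: 1, -1, -3
Δ²: -2, -2
The second differences are constant, so the polynomial has degree 2.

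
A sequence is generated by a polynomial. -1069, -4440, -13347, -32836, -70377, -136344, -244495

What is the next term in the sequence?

-412452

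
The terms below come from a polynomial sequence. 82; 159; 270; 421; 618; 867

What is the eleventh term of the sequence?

3102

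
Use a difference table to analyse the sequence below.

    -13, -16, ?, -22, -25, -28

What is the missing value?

-19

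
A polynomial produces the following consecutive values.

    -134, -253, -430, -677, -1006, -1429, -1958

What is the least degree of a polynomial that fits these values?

3

Δ: -119, -177, -247, -329, -423, -529
Δ²: -58, -70, -82, -94, -106
Δ³: -12, -12, -12, -12
The third differences are constant, so the polynomial has degree 3.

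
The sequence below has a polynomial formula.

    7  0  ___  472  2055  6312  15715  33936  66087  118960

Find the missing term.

51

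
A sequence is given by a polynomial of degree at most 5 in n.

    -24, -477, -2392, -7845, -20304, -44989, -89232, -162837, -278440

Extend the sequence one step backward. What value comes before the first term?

Δ: -453  -1915  -5453  -12459  -24685  -44243  -73605  -115603
Δ²: -1462  -3538  -7006  -12226  -19558  -29362  -41998
Δ³: -2076  -3468  -5220  -7332  -9804  -12636
Δ⁴: -1392  -1752  -2112  -2472  -2832
Δ⁵: -360  -360  -360  -360
The fifth differences are constant at -360.
Work back: -1392 + 360 = -1032;  -2076 + 1032 = -1044;  -1462 + 1044 = -418;  -453 + 418 = -35;  -24 + 35 = 11

11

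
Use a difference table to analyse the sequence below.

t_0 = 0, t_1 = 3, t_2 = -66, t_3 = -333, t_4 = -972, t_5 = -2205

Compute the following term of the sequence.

Δ: 3, -69, -267, -639, -1233
Δ²: -72, -198, -372, -594
Δ³: -126, -174, -222
Δ⁴: -48, -48
Constant fourth difference = -48, so extend:
-222 − 48 = -270;  -594 − 270 = -864;  -1233 − 864 = -2097;  -2205 − 2097 = -4302

-4302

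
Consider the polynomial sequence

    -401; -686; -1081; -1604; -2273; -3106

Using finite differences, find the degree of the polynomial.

3

-285, -395, -523, -669, -833
-110, -128, -146, -164
-18, -18, -18
The third differences are constant, so the polynomial has degree 3.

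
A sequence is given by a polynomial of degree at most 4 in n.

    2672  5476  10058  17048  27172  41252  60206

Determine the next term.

2804, 4582, 6990, 10124, 14080, 18954
1778, 2408, 3134, 3956, 4874
630, 726, 822, 918
96, 96, 96
The fourth differences are constant (96).
918 + 96 = 1014;  4874 + 1014 = 5888;  18954 + 5888 = 24842;  60206 + 24842 = 85048

85048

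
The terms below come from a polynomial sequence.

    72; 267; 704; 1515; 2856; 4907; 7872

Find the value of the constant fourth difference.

24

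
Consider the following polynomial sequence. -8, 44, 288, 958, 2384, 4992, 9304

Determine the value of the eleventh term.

57392

Δ: 52, 244, 670, 1426, 2608, 4312
Δ²: 192, 426, 756, 1182, 1704
Δ³: 234, 330, 426, 522
Δ⁴: 96, 96, 96
Fourth differences constant at 96.
522 + 96 = 618;  1704 + 618 = 2322;  4312 + 2322 = 6634;  9304 + 6634 = 15938
618 + 96 = 714;  2322 + 714 = 3036;  6634 + 3036 = 9670;  15938 + 9670 = 25608
714 + 96 = 810;  3036 + 810 = 3846;  9670 + 3846 = 13516;  25608 + 13516 = 39124
810 + 96 = 906;  3846 + 906 = 4752;  13516 + 4752 = 18268;  39124 + 18268 = 57392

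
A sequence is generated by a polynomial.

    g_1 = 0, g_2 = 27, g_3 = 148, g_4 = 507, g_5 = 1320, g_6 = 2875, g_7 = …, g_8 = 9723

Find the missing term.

5532

Using the first 6 terms:
First differences: 27, 121, 359, 813, 1555
Second differences: 94, 238, 454, 742
Third differences: 144, 216, 288
Fourth differences: 72, 72
Constant fourth difference = 72.
Extend forward: 288 + 72 = 360;  742 + 360 = 1102;  1555 + 1102 = 2657;  2875 + 2657 = 5532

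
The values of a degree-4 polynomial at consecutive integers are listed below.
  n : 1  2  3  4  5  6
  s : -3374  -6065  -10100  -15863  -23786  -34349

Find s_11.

-146924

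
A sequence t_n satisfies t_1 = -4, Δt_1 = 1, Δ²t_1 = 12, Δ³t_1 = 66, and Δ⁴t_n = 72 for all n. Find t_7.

Build the table forward from the leading diagonal:
Fourth differences: 72, 72, 72, 72, 72, 72, 72
Third differences: 66, 138, 210, 282, 354, 426, 498
Second differences: 12, 78, 216, 426, 708, 1062, 1488
First differences: 1, 13, 91, 307, 733, 1441, 2503
t: -4, -3, 10, 101, 408, 1141, 2582

2582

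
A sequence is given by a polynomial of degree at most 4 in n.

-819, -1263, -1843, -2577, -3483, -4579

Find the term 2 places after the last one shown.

-7413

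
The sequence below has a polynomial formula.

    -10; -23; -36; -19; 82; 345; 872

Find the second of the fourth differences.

Δ: -13, -13, 17, 101, 263, 527
Δ²: 0, 30, 84, 162, 264
Δ³: 30, 54, 78, 102
Δ⁴: 24, 24, 24

24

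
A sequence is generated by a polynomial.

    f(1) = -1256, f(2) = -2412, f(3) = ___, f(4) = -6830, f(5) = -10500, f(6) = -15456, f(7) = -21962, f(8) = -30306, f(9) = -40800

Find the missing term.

-4206

Using the last 6 terms:
-3670, -4956, -6506, -8344, -10494
-1286, -1550, -1838, -2150
-264, -288, -312
-24, -24
Constant fourth difference = -24.
Extend backward: -264 + 24 = -240;  -1286 + 240 = -1046;  -3670 + 1046 = -2624;  -6830 + 2624 = -4206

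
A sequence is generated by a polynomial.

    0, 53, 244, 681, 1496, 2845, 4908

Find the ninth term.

53, 191, 437, 815, 1349, 2063
138, 246, 378, 534, 714
108, 132, 156, 180
24, 24, 24
The fourth differences are constant (24).
180 + 24 = 204;  714 + 204 = 918;  2063 + 918 = 2981;  4908 + 2981 = 7889
204 + 24 = 228;  918 + 228 = 1146;  2981 + 1146 = 4127;  7889 + 4127 = 12016

12016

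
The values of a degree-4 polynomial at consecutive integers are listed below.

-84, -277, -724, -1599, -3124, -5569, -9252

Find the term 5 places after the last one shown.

First differences: -193 , -447 , -875 , -1525 , -2445 , -3683
Second differences: -254 , -428 , -650 , -920 , -1238
Third differences: -174 , -222 , -270 , -318
Fourth differences: -48 , -48 , -48
The fourth differences are constant (-48).
-318 − 48 = -366;  -1238 − 366 = -1604;  -3683 − 1604 = -5287;  -9252 − 5287 = -14539
-366 − 48 = -414;  -1604 − 414 = -2018;  -5287 − 2018 = -7305;  -14539 − 7305 = -21844
-414 − 48 = -462;  -2018 − 462 = -2480;  -7305 − 2480 = -9785;  -21844 − 9785 = -31629
-462 − 48 = -510;  -2480 − 510 = -2990;  -9785 − 2990 = -12775;  -31629 − 12775 = -44404
-510 − 48 = -558;  -2990 − 558 = -3548;  -12775 − 3548 = -16323;  -44404 − 16323 = -60727

-60727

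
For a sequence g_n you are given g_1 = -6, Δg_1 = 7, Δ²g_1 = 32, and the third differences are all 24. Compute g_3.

40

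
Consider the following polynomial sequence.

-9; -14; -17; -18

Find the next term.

-17

-5, -3, -1
2, 2
Second differences constant at 2.
-1 + 2 = 1;  -18 + 1 = -17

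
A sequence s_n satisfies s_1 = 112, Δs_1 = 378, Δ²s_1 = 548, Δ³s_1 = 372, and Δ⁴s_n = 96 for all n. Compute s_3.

Build the table forward from the leading diagonal:
Fourth differences: 96, 96, 96
Third differences: 372, 468, 564
Second differences: 548, 920, 1388
First differences: 378, 926, 1846
s: 112, 490, 1416

1416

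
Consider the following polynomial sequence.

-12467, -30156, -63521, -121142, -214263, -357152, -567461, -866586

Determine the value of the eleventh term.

-2574537

Δ: -17689, -33365, -57621, -93121, -142889, -210309, -299125
Δ²: -15676, -24256, -35500, -49768, -67420, -88816
Δ³: -8580, -11244, -14268, -17652, -21396
Δ⁴: -2664, -3024, -3384, -3744
Δ⁵: -360, -360, -360
Constant fifth difference = -360, so extend:
-3744 − 360 = -4104;  -21396 − 4104 = -25500;  -88816 − 25500 = -114316;  -299125 − 114316 = -413441;  -866586 − 413441 = -1280027
-4104 − 360 = -4464;  -25500 − 4464 = -29964;  -114316 − 29964 = -144280;  -413441 − 144280 = -557721;  -1280027 − 557721 = -1837748
-4464 − 360 = -4824;  -29964 − 4824 = -34788;  -144280 − 34788 = -179068;  -557721 − 179068 = -736789;  -1837748 − 736789 = -2574537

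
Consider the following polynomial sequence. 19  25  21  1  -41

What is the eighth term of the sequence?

-359

Δ: 6, -4, -20, -42
Δ²: -10, -16, -22
Δ³: -6, -6
Constant third difference = -6, so extend:
-22 − 6 = -28;  -42 − 28 = -70;  -41 − 70 = -111
-28 − 6 = -34;  -70 − 34 = -104;  -111 − 104 = -215
-34 − 6 = -40;  -104 − 40 = -144;  -215 − 144 = -359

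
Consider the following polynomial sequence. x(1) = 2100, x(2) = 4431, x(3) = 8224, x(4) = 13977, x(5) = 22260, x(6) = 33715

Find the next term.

49056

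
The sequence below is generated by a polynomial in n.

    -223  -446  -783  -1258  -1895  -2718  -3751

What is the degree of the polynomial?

3

Δ: -223, -337, -475, -637, -823, -1033
Δ²: -114, -138, -162, -186, -210
Δ³: -24, -24, -24, -24
The third differences are constant, so the polynomial has degree 3.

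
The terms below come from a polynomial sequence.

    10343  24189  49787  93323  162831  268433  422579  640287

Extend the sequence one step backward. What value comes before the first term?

First differences: 13846, 25598, 43536, 69508, 105602, 154146, 217708
Second differences: 11752, 17938, 25972, 36094, 48544, 63562
Third differences: 6186, 8034, 10122, 12450, 15018
Fourth differences: 1848, 2088, 2328, 2568
Fifth differences: 240, 240, 240
The fifth differences are constant at 240.
Work back: 1848 − 240 = 1608;  6186 − 1608 = 4578;  11752 − 4578 = 7174;  13846 − 7174 = 6672;  10343 − 6672 = 3671

3671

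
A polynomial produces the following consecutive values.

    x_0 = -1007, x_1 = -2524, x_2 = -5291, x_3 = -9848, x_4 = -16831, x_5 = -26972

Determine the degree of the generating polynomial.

4

Δ: -1517, -2767, -4557, -6983, -10141
Δ²: -1250, -1790, -2426, -3158
Δ³: -540, -636, -732
Δ⁴: -96, -96
The fourth differences are constant, so the polynomial has degree 4.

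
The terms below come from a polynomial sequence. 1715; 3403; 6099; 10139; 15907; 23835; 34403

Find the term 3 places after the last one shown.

Δ: 1688, 2696, 4040, 5768, 7928, 10568
Δ²: 1008, 1344, 1728, 2160, 2640
Δ³: 336, 384, 432, 480
Δ⁴: 48, 48, 48
The fourth differences are constant (48).
480 + 48 = 528;  2640 + 528 = 3168;  10568 + 3168 = 13736;  34403 + 13736 = 48139
528 + 48 = 576;  3168 + 576 = 3744;  13736 + 3744 = 17480;  48139 + 17480 = 65619
576 + 48 = 624;  3744 + 624 = 4368;  17480 + 4368 = 21848;  65619 + 21848 = 87467

87467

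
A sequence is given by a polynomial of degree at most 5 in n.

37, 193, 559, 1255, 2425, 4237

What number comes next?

156, 366, 696, 1170, 1812
210, 330, 474, 642
120, 144, 168
24, 24
Constant fourth difference = 24, so extend:
168 + 24 = 192;  642 + 192 = 834;  1812 + 834 = 2646;  4237 + 2646 = 6883

6883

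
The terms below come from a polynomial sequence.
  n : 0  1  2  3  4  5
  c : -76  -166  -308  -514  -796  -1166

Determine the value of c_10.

-4756

Δ: -90, -142, -206, -282, -370
Δ²: -52, -64, -76, -88
Δ³: -12, -12, -12
The third differences are constant (-12).
-88 − 12 = -100;  -370 − 100 = -470;  -1166 − 470 = -1636
-100 − 12 = -112;  -470 − 112 = -582;  -1636 − 582 = -2218
-112 − 12 = -124;  -582 − 124 = -706;  -2218 − 706 = -2924
-124 − 12 = -136;  -706 − 136 = -842;  -2924 − 842 = -3766
-136 − 12 = -148;  -842 − 148 = -990;  -3766 − 990 = -4756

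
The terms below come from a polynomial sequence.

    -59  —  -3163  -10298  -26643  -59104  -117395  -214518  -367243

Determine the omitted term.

-660

Using the last 7 terms:
-7135  -16345  -32461  -58291  -97123  -152725
-9210  -16116  -25830  -38832  -55602
-6906  -9714  -13002  -16770
-2808  -3288  -3768
-480  -480
Constant fifth difference = -480.
Extend backward: -2808 + 480 = -2328;  -6906 + 2328 = -4578;  -9210 + 4578 = -4632;  -7135 + 4632 = -2503;  -3163 + 2503 = -660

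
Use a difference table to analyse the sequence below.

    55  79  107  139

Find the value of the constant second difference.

4

Δ: 24, 28, 32
Δ²: 4, 4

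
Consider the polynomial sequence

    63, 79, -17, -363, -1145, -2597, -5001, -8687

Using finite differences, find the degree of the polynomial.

4

D1: 16, -96, -346, -782, -1452, -2404, -3686
D2: -112, -250, -436, -670, -952, -1282
D3: -138, -186, -234, -282, -330
D4: -48, -48, -48, -48
The fourth differences are constant, so the polynomial has degree 4.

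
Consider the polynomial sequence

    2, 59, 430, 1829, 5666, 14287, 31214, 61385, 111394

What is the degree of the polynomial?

5

Δ: 57, 371, 1399, 3837, 8621, 16927, 30171, 50009
Δ²: 314, 1028, 2438, 4784, 8306, 13244, 19838
Δ³: 714, 1410, 2346, 3522, 4938, 6594
Δ⁴: 696, 936, 1176, 1416, 1656
Δ⁵: 240, 240, 240, 240
The fifth differences are constant, so the polynomial has degree 5.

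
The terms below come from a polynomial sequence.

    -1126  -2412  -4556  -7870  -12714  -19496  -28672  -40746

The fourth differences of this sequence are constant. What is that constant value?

D1: -1286, -2144, -3314, -4844, -6782, -9176, -12074
D2: -858, -1170, -1530, -1938, -2394, -2898
D3: -312, -360, -408, -456, -504
D4: -48, -48, -48, -48

-48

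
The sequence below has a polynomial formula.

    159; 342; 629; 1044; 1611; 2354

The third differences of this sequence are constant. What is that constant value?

D1: 183, 287, 415, 567, 743
D2: 104, 128, 152, 176
D3: 24, 24, 24

24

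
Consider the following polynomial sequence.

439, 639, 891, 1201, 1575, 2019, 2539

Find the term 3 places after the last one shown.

4615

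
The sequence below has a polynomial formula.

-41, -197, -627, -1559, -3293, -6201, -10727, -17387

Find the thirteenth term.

-105797

First differences: -156  -430  -932  -1734  -2908  -4526  -6660
Second differences: -274  -502  -802  -1174  -1618  -2134
Third differences: -228  -300  -372  -444  -516
Fourth differences: -72  -72  -72  -72
Fourth differences constant at -72.
-516 − 72 = -588;  -2134 − 588 = -2722;  -6660 − 2722 = -9382;  -17387 − 9382 = -26769
-588 − 72 = -660;  -2722 − 660 = -3382;  -9382 − 3382 = -12764;  -26769 − 12764 = -39533
-660 − 72 = -732;  -3382 − 732 = -4114;  -12764 − 4114 = -16878;  -39533 − 16878 = -56411
-732 − 72 = -804;  -4114 − 804 = -4918;  -16878 − 4918 = -21796;  -56411 − 21796 = -78207
-804 − 72 = -876;  -4918 − 876 = -5794;  -21796 − 5794 = -27590;  -78207 − 27590 = -105797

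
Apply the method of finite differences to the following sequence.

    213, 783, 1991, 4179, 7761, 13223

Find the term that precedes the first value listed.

Δ: 570  1208  2188  3582  5462
Δ²: 638  980  1394  1880
Δ³: 342  414  486
Δ⁴: 72  72
The fourth differences are constant at 72.
Work back: 342 − 72 = 270;  638 − 270 = 368;  570 − 368 = 202;  213 − 202 = 11

11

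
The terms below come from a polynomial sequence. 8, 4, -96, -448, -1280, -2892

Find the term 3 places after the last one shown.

-16488

-4, -100, -352, -832, -1612
-96, -252, -480, -780
-156, -228, -300
-72, -72
Constant fourth difference = -72, so extend:
-300 − 72 = -372;  -780 − 372 = -1152;  -1612 − 1152 = -2764;  -2892 − 2764 = -5656
-372 − 72 = -444;  -1152 − 444 = -1596;  -2764 − 1596 = -4360;  -5656 − 4360 = -10016
-444 − 72 = -516;  -1596 − 516 = -2112;  -4360 − 2112 = -6472;  -10016 − 6472 = -16488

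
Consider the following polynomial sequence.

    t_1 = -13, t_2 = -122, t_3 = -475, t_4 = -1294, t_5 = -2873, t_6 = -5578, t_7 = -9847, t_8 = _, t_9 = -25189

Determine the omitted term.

-16190

Using the first 7 terms:
Δ: -109, -353, -819, -1579, -2705, -4269
Δ²: -244, -466, -760, -1126, -1564
Δ³: -222, -294, -366, -438
Δ⁴: -72, -72, -72
Constant fourth difference = -72.
Extend forward: -438 − 72 = -510;  -1564 − 510 = -2074;  -4269 − 2074 = -6343;  -9847 − 6343 = -16190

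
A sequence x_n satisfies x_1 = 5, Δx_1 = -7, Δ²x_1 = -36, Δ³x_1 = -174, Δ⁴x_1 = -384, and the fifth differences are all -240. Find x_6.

-4290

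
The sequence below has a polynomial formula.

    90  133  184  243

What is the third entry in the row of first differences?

First differences: 43, 51, 59
Second differences: 8, 8

59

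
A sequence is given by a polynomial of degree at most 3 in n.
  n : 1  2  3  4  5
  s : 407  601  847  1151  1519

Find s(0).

194, 246, 304, 368
52, 58, 64
6, 6
The third differences are constant at 6.
Work back: 52 − 6 = 46;  194 − 46 = 148;  407 − 148 = 259

259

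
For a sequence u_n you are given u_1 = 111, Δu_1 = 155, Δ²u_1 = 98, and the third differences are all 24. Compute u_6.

Build the table forward from the leading diagonal:
Third differences: 24  24  24  24  24  24
Second differences: 98  122  146  170  194  218
First differences: 155  253  375  521  691  885
u: 111  266  519  894  1415  2106

2106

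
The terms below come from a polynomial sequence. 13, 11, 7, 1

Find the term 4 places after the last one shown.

-2, -4, -6
-2, -2
Constant second difference = -2, so extend:
-6 − 2 = -8;  1 − 8 = -7
-8 − 2 = -10;  -7 − 10 = -17
-10 − 2 = -12;  -17 − 12 = -29
-12 − 2 = -14;  -29 − 14 = -43

-43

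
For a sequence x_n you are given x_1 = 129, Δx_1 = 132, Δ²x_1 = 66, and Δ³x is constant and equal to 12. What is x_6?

Build the table forward from the leading diagonal:
D3: 12  12  12  12  12  12
D2: 66  78  90  102  114  126
D1: 132  198  276  366  468  582
x: 129  261  459  735  1101  1569

1569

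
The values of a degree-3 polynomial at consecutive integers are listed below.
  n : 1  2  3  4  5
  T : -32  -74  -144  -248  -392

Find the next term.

First differences: -42  -70  -104  -144
Second differences: -28  -34  -40
Third differences: -6  -6
Third differences constant at -6.
-40 − 6 = -46;  -144 − 46 = -190;  -392 − 190 = -582

-582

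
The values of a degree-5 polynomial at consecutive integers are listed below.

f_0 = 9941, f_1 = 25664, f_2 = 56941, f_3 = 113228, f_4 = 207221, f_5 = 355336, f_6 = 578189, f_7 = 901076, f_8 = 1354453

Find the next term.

1974416

D1: 15723  31277  56287  93993  148115  222853  322887  453377
D2: 15554  25010  37706  54122  74738  100034  130490
D3: 9456  12696  16416  20616  25296  30456
D4: 3240  3720  4200  4680  5160
D5: 480  480  480  480
Fifth differences constant at 480.
5160 + 480 = 5640;  30456 + 5640 = 36096;  130490 + 36096 = 166586;  453377 + 166586 = 619963;  1354453 + 619963 = 1974416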